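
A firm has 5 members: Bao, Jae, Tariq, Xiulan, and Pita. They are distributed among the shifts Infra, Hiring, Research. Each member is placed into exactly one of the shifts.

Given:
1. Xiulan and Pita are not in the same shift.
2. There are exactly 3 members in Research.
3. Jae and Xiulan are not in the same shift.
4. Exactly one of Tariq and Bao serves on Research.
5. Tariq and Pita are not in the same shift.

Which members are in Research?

Research = {Bao, Jae, Pita}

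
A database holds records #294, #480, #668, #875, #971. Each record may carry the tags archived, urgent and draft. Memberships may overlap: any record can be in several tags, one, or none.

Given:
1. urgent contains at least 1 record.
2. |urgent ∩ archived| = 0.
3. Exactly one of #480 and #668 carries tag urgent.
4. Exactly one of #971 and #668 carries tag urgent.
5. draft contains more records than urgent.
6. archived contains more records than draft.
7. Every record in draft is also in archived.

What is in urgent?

urgent = {#668}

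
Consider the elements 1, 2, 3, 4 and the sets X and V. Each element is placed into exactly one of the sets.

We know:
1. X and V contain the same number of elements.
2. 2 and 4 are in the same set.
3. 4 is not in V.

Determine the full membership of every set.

X = {2, 4}; V = {1, 3}

From (3): 4 ∉ V.
(2): 2 matches 4: 2 ∉ V.
Only one set left: 2 ∈ X.
Only one set left: 4 ∈ X.
Suppose 1 ∈ X: no assignment then satisfies all the clues, so 1 ∉ X.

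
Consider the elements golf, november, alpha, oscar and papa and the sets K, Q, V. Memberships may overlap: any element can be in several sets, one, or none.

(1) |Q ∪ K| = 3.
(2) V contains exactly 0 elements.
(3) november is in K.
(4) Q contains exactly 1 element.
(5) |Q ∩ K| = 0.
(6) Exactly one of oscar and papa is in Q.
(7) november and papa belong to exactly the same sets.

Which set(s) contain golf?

golf: none

From (3): november ∈ K.
(2): V already has 0, so the rest are out.
(7): papa matches november: papa ∈ K.
Suppose golf ∈ K: no assignment then satisfies all the clues, so golf ∉ K.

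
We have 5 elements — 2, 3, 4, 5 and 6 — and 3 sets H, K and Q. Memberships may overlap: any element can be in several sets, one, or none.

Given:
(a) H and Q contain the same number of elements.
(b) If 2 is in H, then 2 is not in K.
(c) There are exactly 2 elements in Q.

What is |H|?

2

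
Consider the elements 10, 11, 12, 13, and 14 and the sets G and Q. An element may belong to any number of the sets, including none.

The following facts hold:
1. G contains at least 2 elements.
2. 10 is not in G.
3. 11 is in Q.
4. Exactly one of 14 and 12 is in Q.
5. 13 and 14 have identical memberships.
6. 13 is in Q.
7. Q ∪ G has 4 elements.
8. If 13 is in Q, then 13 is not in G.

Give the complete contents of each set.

From (2): 10 ∉ G.
From (3): 11 ∈ Q.
From (6): 13 ∈ Q.
(5): 14 matches 13: 14 ∈ Q.
(8): 13 ∉ G.
(4) (exactly one): 12 ∉ Q.
(5): 14 matches 13: 14 ∉ G.
(1): only 2 candidates remain for G, so all are in.
Suppose 10 ∈ Q: no assignment then satisfies all the clues, so 10 ∉ Q.

G = {11, 12}; Q = {11, 13, 14}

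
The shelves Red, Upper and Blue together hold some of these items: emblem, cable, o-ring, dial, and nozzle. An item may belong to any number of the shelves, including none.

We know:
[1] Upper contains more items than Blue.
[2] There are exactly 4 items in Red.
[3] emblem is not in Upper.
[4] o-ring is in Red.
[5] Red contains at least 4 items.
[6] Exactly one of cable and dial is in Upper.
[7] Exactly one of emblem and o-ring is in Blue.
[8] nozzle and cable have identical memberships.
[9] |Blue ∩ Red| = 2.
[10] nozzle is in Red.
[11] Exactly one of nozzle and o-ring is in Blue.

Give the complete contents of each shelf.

Red = {cable, dial, nozzle, o-ring}; Upper = {cable, nozzle, o-ring}; Blue = {dial, o-ring}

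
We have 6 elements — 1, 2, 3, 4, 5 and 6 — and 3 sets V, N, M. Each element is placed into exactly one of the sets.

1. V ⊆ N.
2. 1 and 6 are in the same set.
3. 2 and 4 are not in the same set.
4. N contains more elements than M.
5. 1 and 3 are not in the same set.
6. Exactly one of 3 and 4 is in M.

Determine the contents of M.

M = {2, 3}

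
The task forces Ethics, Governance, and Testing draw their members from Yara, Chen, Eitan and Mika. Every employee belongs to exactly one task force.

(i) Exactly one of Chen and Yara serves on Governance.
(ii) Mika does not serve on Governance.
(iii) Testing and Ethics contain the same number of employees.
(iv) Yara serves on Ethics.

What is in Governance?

From (ii): Mika ∉ Governance.
From (iv): Yara ∈ Ethics.
(i) (exactly one): Chen ∈ Governance.
Suppose Eitan ∉ Governance: no assignment then satisfies all the clues, so Eitan ∈ Governance.

Governance = {Chen, Eitan}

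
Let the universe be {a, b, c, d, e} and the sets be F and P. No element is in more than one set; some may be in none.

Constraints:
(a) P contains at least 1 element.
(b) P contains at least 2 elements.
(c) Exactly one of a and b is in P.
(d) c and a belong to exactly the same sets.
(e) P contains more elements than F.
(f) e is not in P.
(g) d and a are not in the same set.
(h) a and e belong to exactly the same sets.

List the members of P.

From (f): e ∉ P.
(h): a matches e: a ∉ P.
(c) (exactly one): b ∈ P.
(d): c matches a: c ∉ P.
(b): only 2 candidates remain for P, so all are in.

P = {b, d}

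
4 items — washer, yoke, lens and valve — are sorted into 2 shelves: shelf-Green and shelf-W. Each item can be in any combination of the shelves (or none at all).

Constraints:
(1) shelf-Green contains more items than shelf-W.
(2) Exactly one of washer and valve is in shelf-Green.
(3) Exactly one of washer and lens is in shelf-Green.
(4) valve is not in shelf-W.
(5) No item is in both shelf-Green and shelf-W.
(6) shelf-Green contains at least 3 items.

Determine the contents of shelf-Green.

shelf-Green = {lens, valve, yoke}

From (4): valve ∉ shelf-W.
Suppose washer ∈ shelf-Green: no assignment then satisfies all the clues, so washer ∉ shelf-Green.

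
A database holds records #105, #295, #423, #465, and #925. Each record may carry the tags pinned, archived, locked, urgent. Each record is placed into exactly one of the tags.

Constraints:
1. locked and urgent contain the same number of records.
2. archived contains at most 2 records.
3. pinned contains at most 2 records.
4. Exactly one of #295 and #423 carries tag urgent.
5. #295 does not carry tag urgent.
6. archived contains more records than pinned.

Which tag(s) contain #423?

From (5): #295 ∉ urgent.
(4) (exactly one): #423 ∈ urgent.

#423: urgent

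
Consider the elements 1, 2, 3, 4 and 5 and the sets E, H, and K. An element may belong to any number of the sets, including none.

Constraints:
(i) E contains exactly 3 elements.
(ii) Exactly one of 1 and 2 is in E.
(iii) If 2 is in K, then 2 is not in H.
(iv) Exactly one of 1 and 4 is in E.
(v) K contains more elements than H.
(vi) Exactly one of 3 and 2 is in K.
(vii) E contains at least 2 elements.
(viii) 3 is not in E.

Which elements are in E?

From (viii): 3 ∉ E.
Suppose 1 ∈ E: no assignment then satisfies all the clues, so 1 ∉ E.

E = {2, 4, 5}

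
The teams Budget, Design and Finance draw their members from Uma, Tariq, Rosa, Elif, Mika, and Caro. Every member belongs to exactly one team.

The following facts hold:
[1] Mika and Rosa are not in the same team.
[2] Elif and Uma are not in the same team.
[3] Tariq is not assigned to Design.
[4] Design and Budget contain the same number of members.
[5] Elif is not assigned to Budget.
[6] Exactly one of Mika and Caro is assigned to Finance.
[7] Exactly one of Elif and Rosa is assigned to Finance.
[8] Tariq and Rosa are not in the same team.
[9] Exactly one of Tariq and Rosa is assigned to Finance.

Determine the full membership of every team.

Budget = {Tariq, Uma}; Design = {Elif, Mika}; Finance = {Caro, Rosa}

From (3): Tariq ∉ Design.
From (5): Elif ∉ Budget.
Suppose Uma ∉ Budget: no assignment then satisfies all the clues, so Uma ∈ Budget.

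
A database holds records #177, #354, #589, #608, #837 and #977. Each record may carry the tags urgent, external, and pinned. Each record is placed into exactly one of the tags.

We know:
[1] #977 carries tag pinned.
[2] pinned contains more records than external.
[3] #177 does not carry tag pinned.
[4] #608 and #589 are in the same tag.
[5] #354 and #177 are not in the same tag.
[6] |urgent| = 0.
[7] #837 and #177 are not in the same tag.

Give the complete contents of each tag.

urgent = {}; external = {#177}; pinned = {#354, #589, #608, #837, #977}

From (1): #977 ∈ pinned.
From (3): #177 ∉ pinned.
(6): urgent already has 0, so the rest are out.
Only one tag left: #177 ∈ external.
(5): #354 ∉ external.
(7): #837 ∉ external.
Only one tag left: #354 ∈ pinned.
Only one tag left: #837 ∈ pinned.
Suppose #589 ∈ external: no assignment then satisfies all the clues, so #589 ∉ external.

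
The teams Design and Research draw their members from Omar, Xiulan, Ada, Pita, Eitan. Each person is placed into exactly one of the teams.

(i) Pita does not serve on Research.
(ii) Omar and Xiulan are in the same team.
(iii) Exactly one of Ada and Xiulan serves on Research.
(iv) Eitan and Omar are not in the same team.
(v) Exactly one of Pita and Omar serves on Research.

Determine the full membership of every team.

From (i): Pita ∉ Research.
(v) (exactly one): Omar ∈ Research.
Only one team left: Pita ∈ Design.
(ii): Xiulan matches Omar: Xiulan ∉ Design.
(ii): Xiulan matches Omar: Xiulan ∈ Research.
(iii) (exactly one): Ada ∉ Research.
(iv): Eitan ∉ Research.
Only one team left: Ada ∈ Design.
Only one team left: Eitan ∈ Design.

Design = {Ada, Eitan, Pita}; Research = {Omar, Xiulan}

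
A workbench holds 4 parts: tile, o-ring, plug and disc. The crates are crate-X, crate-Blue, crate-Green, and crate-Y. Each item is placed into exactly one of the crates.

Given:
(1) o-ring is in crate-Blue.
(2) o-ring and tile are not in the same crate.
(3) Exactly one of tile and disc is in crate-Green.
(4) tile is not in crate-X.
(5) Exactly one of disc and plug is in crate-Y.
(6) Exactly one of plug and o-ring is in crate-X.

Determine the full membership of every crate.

From (1): o-ring ∈ crate-Blue.
From (4): tile ∉ crate-X.
(2): tile ∉ crate-Blue.
(6) (exactly one): plug ∈ crate-X.
(5) (exactly one): disc ∈ crate-Y.
(3) (exactly one): tile ∈ crate-Green.

crate-X = {plug}; crate-Blue = {o-ring}; crate-Green = {tile}; crate-Y = {disc}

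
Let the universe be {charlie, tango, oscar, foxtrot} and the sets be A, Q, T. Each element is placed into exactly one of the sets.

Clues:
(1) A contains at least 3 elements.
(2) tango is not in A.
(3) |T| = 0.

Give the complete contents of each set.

A = {charlie, foxtrot, oscar}; Q = {tango}; T = {}

From (2): tango ∉ A.
(1): only 3 candidates remain for A, so all are in.
(3): T already has 0, so the rest are out.
Only one set left: tango ∈ Q.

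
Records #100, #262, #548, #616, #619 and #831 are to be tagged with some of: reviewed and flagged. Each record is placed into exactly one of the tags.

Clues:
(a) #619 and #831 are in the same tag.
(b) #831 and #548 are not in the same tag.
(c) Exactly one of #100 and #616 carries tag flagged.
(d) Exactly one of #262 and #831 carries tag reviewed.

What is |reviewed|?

3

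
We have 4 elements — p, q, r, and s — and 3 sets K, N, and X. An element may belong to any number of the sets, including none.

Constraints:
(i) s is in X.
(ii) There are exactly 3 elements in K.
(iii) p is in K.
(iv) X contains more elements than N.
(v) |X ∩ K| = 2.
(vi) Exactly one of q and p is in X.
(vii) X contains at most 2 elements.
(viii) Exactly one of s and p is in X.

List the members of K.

K = {p, q, s}

From (i): s ∈ X.
From (iii): p ∈ K.
(viii) (exactly one): p ∉ X.
(vi) (exactly one): q ∈ X.
(vii): X already has 2, so the rest are out.
Suppose q ∉ K: no assignment then satisfies all the clues, so q ∈ K.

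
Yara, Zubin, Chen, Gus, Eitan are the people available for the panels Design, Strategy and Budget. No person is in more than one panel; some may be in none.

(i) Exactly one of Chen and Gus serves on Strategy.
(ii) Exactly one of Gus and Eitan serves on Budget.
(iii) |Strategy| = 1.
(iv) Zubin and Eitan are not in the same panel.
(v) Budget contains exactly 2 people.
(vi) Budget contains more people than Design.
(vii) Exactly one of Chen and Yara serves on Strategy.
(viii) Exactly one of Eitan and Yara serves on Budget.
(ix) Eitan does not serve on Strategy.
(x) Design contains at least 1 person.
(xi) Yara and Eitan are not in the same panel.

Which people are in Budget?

Budget = {Gus, Yara}

From (ix): Eitan ∉ Strategy.
Suppose Yara ∉ Budget: no assignment then satisfies all the clues, so Yara ∈ Budget.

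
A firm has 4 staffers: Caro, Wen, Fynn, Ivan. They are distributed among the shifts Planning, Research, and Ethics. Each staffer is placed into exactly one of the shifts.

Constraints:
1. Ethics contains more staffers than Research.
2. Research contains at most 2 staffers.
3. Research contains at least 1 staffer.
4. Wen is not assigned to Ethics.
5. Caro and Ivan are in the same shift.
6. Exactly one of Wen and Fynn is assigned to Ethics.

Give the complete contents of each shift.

Planning = {}; Research = {Wen}; Ethics = {Caro, Fynn, Ivan}

From (4): Wen ∉ Ethics.
(6) (exactly one): Fynn ∈ Ethics.
Suppose Caro ∈ Planning: no assignment then satisfies all the clues, so Caro ∉ Planning.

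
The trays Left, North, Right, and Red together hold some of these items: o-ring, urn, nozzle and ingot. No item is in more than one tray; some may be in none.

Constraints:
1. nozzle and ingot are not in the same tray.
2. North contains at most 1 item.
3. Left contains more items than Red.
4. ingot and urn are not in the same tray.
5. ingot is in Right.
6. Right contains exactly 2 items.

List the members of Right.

From (5): ingot ∈ Right.
(1): nozzle ∉ Right.
(4): urn ∉ Right.
(6): only 2 candidates remain for Right, so all are in.

Right = {ingot, o-ring}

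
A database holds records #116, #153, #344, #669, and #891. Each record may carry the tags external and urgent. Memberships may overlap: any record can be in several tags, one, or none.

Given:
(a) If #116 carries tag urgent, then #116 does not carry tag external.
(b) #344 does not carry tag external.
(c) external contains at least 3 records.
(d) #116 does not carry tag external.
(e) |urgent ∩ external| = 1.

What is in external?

From (b): #344 ∉ external.
From (d): #116 ∉ external.
(c): only 3 candidates remain for external, so all are in.

external = {#153, #669, #891}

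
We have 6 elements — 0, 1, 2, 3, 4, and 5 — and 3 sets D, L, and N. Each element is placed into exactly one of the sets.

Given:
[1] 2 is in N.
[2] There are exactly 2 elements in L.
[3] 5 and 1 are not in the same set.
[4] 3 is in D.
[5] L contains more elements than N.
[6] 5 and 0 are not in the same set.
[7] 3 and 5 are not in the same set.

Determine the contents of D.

D = {0, 1, 3}

From (1): 2 ∈ N.
From (4): 3 ∈ D.
(7): 5 ∉ D.
Suppose 0 ∉ D: no assignment then satisfies all the clues, so 0 ∈ D.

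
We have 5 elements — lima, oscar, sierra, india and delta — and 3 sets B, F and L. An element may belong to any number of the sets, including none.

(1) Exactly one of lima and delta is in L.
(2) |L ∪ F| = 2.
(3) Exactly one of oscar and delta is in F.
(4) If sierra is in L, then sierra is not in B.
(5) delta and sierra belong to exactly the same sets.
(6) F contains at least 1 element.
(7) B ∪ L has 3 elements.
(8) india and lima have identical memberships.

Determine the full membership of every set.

B = {oscar}; F = {delta, sierra}; L = {delta, sierra}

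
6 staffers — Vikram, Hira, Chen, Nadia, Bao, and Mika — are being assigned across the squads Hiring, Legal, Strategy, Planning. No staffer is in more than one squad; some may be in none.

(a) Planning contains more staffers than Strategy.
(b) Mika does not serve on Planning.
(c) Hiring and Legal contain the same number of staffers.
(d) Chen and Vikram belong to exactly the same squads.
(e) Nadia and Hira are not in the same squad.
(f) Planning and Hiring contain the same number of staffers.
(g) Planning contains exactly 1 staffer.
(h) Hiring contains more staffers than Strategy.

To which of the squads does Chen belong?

Chen: none

From (b): Mika ∉ Planning.
Suppose Chen ∈ Hiring: no assignment then satisfies all the clues, so Chen ∉ Hiring.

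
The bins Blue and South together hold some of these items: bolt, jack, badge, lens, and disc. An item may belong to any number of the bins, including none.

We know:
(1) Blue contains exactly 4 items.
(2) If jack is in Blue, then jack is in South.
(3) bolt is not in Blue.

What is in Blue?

From (3): bolt ∉ Blue.
(1): only 4 candidates remain for Blue, so all are in.
(2): jack ∈ South.

Blue = {badge, disc, jack, lens}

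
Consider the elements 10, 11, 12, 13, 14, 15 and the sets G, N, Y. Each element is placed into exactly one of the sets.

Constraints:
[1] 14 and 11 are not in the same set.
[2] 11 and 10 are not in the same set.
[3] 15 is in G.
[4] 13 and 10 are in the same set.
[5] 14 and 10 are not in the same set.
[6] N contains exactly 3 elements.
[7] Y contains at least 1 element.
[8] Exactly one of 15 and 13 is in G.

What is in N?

N = {10, 12, 13}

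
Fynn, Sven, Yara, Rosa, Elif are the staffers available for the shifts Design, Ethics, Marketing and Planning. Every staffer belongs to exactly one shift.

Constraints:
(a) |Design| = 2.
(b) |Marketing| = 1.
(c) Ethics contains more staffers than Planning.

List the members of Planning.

Planning = {}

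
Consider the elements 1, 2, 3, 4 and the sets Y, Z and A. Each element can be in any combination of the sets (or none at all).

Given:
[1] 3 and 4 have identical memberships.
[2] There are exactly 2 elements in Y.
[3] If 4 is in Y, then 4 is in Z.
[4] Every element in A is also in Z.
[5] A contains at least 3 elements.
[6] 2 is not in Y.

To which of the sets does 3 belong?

3: A, Y, Z

From (6): 2 ∉ Y.
Suppose 3 ∉ Y: no assignment then satisfies all the clues, so 3 ∈ Y.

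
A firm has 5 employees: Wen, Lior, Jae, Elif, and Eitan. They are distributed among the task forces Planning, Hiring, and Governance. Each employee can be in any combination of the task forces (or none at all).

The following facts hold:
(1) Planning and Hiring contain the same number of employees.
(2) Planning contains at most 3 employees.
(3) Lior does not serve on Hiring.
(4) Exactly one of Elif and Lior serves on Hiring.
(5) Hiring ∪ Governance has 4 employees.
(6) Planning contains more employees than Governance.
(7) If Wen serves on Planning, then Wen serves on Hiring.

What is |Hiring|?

3

From (3): Lior ∉ Hiring.
(4) (exactly one): Elif ∈ Hiring.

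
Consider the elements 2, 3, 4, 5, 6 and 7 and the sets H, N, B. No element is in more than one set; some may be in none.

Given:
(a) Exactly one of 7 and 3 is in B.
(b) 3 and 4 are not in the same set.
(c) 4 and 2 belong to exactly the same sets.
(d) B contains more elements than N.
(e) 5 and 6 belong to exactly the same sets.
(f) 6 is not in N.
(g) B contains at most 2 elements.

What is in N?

N = {}

From (f): 6 ∉ N.
(e): 5 matches 6: 5 ∉ N.
Suppose 2 ∈ N: no assignment then satisfies all the clues, so 2 ∉ N.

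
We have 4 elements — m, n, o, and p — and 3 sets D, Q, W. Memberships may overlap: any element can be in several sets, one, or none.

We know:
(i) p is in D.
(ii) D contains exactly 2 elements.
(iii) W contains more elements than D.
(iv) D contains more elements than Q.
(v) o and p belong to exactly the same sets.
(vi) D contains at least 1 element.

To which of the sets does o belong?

o: D, W

From (i): p ∈ D.
(v): o matches p: o ∈ D.
(ii): D already has 2, so the rest are out.
Suppose o ∈ Q: no assignment then satisfies all the clues, so o ∉ Q.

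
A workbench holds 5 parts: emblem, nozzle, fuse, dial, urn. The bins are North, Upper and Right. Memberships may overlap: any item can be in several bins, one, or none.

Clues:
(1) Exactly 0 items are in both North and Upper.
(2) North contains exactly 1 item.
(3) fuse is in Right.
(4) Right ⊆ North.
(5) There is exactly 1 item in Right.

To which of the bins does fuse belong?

From (3): fuse ∈ Right.
(4) with fuse ∈ Right: fuse ∈ North.
(5): Right already has 1, so the rest are out.
(2): North already has 1, so the rest are out.
Suppose fuse ∈ Upper: no assignment then satisfies all the clues, so fuse ∉ Upper.

fuse: North, Right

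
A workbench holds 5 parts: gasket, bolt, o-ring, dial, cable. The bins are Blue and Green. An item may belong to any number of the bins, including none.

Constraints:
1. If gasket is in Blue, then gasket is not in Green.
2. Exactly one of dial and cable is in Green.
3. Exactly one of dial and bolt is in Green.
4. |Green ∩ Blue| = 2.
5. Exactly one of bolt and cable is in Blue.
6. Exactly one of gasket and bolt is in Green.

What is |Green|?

3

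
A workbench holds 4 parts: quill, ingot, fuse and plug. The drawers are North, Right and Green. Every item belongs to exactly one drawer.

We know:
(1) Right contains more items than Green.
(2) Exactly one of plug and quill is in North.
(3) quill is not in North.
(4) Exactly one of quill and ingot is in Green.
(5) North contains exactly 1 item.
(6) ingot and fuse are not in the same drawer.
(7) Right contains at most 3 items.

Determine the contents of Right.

Right = {fuse, quill}

From (3): quill ∉ North.
(2) (exactly one): plug ∈ North.
(5): North already has 1, so the rest are out.
Suppose quill ∉ Right: no assignment then satisfies all the clues, so quill ∈ Right.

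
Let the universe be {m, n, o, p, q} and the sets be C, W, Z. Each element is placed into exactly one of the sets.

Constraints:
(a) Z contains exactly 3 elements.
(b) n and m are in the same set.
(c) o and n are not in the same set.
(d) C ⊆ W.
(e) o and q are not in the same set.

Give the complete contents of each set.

C = {}; W = {o, p}; Z = {m, n, q}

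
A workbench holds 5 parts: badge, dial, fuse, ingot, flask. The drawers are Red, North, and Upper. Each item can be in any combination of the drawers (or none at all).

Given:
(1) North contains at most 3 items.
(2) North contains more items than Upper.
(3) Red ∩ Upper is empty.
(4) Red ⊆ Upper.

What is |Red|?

0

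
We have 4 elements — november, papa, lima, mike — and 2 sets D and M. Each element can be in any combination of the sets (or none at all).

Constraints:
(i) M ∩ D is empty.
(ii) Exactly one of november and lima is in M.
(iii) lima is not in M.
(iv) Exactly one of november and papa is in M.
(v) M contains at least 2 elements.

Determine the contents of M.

M = {mike, november}

From (iii): lima ∉ M.
(ii) (exactly one): november ∈ M.
(iv) (exactly one): papa ∉ M.
(v): only 2 candidates remain for M, so all are in.
(i) (disjoint): november ∉ D.
(i) (disjoint): mike ∉ D.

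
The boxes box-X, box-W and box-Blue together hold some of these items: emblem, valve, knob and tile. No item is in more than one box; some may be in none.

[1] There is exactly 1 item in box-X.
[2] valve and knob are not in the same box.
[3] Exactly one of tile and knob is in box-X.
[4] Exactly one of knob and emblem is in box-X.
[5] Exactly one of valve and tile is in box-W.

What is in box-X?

box-X = {knob}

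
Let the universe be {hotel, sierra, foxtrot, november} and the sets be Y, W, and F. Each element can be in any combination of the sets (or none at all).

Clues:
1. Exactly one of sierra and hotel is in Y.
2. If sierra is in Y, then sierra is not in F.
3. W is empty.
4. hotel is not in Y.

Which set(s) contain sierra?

sierra: Y

From (4): hotel ∉ Y.
(1) (exactly one): sierra ∈ Y.
(2): sierra ∉ F.
(3): W already has 0, so the rest are out.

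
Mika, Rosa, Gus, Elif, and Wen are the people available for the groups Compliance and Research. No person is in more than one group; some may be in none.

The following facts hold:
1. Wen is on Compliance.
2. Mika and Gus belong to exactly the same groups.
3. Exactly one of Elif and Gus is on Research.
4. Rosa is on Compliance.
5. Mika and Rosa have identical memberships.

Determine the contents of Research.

From (1): Wen ∈ Compliance.
From (4): Rosa ∈ Compliance.
(5): Mika matches Rosa: Mika ∈ Compliance.
(2): Gus matches Mika: Gus ∈ Compliance.
(3) (exactly one): Elif ∈ Research.

Research = {Elif}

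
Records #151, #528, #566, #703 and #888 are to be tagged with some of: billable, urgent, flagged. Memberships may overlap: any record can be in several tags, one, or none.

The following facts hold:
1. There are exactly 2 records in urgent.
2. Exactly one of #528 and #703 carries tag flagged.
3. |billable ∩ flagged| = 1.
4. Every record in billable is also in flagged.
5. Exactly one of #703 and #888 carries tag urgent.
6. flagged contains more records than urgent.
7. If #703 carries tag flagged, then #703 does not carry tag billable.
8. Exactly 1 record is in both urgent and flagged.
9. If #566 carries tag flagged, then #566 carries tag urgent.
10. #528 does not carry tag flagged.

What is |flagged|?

3

From (10): #528 ∉ flagged.
(2) (exactly one): #703 ∈ flagged.
(4) contrapositive: #528 ∉ billable.
(7): #703 ∉ billable.
Suppose #151 ∈ urgent: no assignment then satisfies all the clues, so #151 ∉ urgent.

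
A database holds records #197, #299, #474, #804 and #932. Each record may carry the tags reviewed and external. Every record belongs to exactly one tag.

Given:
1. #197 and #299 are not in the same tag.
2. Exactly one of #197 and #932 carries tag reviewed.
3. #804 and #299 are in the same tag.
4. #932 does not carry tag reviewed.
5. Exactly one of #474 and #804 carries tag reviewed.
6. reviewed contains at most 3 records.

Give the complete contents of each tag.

From (4): #932 ∉ reviewed.
(2) (exactly one): #197 ∈ reviewed.
Only one tag left: #932 ∈ external.
(1): #299 ∉ reviewed.
(3): #804 matches #299: #804 ∉ reviewed.
(5) (exactly one): #474 ∈ reviewed.
Only one tag left: #299 ∈ external.
Only one tag left: #804 ∈ external.

reviewed = {#197, #474}; external = {#299, #804, #932}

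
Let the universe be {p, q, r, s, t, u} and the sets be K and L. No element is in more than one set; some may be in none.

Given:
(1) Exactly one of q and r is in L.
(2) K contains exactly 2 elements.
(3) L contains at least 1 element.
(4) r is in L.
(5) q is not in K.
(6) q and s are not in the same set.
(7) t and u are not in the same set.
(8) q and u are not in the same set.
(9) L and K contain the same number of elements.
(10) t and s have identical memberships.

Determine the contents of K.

K = {s, t}

From (4): r ∈ L.
From (5): q ∉ K.
(1) (exactly one): q ∉ L.
Suppose p ∈ K: no assignment then satisfies all the clues, so p ∉ K.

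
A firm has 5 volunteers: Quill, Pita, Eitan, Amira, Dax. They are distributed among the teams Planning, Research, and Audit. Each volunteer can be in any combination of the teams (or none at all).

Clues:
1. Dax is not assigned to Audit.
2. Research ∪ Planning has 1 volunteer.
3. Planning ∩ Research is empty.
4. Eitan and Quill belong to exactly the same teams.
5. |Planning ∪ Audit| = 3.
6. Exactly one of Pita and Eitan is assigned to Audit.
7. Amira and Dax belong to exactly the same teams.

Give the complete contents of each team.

Planning = {Pita}; Research = {}; Audit = {Eitan, Quill}

From (1): Dax ∉ Audit.
(7): Amira matches Dax: Amira ∉ Audit.
Suppose Quill ∈ Planning: no assignment then satisfies all the clues, so Quill ∉ Planning.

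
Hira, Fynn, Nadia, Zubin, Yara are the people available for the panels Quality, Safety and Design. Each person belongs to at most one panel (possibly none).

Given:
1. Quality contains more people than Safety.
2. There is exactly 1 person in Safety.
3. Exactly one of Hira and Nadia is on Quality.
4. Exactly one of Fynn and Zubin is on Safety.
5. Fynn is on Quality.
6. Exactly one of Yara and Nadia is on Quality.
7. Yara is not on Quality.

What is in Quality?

Quality = {Fynn, Nadia}

From (5): Fynn ∈ Quality.
From (7): Yara ∉ Quality.
(4) (exactly one): Zubin ∈ Safety.
(6) (exactly one): Nadia ∈ Quality.
(2): Safety already has 1, so the rest are out.
(3) (exactly one): Hira ∉ Quality.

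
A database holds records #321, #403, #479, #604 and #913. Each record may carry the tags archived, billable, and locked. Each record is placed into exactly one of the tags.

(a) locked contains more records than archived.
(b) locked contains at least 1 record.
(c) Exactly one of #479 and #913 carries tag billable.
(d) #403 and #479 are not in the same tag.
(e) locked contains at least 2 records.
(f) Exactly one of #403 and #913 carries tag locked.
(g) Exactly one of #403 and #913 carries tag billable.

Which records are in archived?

archived = {#479}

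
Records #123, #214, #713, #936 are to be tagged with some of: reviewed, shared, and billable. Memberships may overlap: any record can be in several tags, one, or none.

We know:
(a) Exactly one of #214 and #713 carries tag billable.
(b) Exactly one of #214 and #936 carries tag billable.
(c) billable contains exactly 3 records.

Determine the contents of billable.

billable = {#123, #713, #936}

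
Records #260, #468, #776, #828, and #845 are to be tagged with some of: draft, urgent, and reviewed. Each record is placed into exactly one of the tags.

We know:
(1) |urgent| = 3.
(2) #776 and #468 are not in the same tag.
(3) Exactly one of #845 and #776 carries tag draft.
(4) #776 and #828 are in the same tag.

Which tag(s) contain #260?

#260: urgent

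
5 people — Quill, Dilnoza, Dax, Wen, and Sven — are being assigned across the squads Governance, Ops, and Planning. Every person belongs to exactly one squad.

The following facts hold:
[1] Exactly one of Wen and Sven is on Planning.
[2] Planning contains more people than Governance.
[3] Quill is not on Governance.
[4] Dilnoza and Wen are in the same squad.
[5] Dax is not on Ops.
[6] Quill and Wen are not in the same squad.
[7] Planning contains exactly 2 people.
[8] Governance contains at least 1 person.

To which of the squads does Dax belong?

Dax: Governance

From (3): Quill ∉ Governance.
From (5): Dax ∉ Ops.
Suppose Dax ∉ Governance: no assignment then satisfies all the clues, so Dax ∈ Governance.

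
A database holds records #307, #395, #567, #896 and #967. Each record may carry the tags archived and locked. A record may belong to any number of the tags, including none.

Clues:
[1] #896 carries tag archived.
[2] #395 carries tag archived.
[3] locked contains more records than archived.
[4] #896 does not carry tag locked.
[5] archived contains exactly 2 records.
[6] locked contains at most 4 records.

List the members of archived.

From (1): #896 ∈ archived.
From (2): #395 ∈ archived.
From (4): #896 ∉ locked.
(5): archived already has 2, so the rest are out.

archived = {#395, #896}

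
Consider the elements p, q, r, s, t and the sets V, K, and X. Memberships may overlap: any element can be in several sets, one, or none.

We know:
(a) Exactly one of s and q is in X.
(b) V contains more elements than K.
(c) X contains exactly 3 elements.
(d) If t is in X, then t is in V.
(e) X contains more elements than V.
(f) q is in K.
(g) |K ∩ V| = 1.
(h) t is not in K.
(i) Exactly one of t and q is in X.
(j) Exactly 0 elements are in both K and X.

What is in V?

V = {q, t}

From (f): q ∈ K.
From (h): t ∉ K.
Suppose p ∈ V: no assignment then satisfies all the clues, so p ∉ V.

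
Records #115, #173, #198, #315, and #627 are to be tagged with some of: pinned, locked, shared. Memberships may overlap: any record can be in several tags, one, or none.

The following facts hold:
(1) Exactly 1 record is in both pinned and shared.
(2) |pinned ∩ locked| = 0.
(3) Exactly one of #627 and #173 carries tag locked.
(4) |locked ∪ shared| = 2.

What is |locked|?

1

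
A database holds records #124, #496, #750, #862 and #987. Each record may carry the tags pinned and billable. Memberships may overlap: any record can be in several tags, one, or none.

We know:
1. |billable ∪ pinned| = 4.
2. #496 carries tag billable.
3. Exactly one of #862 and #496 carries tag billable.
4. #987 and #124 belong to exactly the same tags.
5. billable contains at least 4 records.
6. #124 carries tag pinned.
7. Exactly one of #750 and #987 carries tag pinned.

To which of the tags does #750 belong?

From (2): #496 ∈ billable.
From (6): #124 ∈ pinned.
(3) (exactly one): #862 ∉ billable.
(4): #987 matches #124: #987 ∈ pinned.
(5): only 4 candidates remain for billable, so all are in.
(7) (exactly one): #750 ∉ pinned.

#750: billable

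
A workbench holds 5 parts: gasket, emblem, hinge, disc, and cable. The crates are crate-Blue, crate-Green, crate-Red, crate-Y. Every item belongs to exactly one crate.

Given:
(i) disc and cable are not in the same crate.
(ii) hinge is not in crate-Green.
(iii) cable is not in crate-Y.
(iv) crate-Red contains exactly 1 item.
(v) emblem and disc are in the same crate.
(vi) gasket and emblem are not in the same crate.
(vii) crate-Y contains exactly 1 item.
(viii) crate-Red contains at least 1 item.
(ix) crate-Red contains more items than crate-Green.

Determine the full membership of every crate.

crate-Blue = {disc, emblem, hinge}; crate-Green = {}; crate-Red = {cable}; crate-Y = {gasket}

From (ii): hinge ∉ crate-Green.
From (iii): cable ∉ crate-Y.
Suppose gasket ∈ crate-Blue: no assignment then satisfies all the clues, so gasket ∉ crate-Blue.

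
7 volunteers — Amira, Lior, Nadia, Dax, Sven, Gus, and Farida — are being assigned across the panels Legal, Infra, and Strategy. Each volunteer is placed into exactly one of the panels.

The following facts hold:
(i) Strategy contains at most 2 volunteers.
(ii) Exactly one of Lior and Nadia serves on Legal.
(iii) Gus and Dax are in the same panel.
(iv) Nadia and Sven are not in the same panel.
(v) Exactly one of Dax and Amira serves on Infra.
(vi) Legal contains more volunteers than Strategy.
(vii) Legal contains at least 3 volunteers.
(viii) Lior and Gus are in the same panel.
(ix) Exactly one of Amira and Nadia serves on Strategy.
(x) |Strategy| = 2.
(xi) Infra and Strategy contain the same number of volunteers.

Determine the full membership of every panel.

Legal = {Dax, Gus, Lior}; Infra = {Amira, Sven}; Strategy = {Farida, Nadia}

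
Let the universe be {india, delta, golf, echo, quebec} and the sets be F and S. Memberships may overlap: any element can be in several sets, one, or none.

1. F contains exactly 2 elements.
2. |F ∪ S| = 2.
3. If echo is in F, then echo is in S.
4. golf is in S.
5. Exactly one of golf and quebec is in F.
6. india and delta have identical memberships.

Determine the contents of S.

S = {echo, golf}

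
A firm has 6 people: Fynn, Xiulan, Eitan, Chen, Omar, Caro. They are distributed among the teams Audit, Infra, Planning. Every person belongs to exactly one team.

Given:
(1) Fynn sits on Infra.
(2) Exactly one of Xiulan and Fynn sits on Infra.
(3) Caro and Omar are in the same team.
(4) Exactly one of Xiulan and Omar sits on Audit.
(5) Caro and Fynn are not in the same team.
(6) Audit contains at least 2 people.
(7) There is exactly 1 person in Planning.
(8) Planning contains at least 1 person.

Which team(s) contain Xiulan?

Xiulan: Planning

From (1): Fynn ∈ Infra.
(2) (exactly one): Xiulan ∉ Infra.
(5): Caro ∉ Infra.
(3): Omar matches Caro: Omar ∉ Infra.
Suppose Xiulan ∈ Audit: no assignment then satisfies all the clues, so Xiulan ∉ Audit.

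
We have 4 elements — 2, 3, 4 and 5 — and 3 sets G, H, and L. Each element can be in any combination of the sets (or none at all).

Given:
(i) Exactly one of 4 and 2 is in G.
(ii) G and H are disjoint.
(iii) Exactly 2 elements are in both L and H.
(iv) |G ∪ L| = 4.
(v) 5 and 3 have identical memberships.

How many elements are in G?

1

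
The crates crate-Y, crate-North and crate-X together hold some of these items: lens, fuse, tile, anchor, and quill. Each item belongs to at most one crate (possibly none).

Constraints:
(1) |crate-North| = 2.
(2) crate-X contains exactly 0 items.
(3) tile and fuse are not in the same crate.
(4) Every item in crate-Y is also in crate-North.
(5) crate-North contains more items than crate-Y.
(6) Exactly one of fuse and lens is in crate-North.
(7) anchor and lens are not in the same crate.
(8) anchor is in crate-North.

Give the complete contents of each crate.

crate-Y = {}; crate-North = {anchor, fuse}; crate-X = {}

From (8): anchor ∈ crate-North.
(2): crate-X already has 0, so the rest are out.
(7): lens ∉ crate-North.
(4) contrapositive: lens ∉ crate-Y.
(6) (exactly one): fuse ∈ crate-North.
(1): crate-North already has 2, so the rest are out.
(4) contrapositive: tile ∉ crate-Y.
(4) contrapositive: quill ∉ crate-Y.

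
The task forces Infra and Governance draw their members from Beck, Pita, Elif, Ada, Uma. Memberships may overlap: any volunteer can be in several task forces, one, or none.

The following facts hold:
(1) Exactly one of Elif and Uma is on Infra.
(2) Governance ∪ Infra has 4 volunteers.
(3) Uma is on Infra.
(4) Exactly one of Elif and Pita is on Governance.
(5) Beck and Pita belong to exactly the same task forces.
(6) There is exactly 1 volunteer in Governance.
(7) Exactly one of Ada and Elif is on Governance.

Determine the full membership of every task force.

From (3): Uma ∈ Infra.
(1) (exactly one): Elif ∉ Infra.
Suppose Beck ∉ Infra: no assignment then satisfies all the clues, so Beck ∈ Infra.

Infra = {Beck, Pita, Uma}; Governance = {Elif}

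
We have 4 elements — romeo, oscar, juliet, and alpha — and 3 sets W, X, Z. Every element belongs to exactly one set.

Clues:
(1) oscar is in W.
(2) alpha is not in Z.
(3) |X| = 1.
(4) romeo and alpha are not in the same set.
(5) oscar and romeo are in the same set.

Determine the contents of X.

X = {alpha}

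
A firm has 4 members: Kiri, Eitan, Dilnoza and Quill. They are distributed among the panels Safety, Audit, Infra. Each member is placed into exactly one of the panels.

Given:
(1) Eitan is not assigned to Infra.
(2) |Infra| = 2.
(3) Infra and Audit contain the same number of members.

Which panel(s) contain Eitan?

Eitan: Audit

From (1): Eitan ∉ Infra.
Suppose Eitan ∈ Safety: no assignment then satisfies all the clues, so Eitan ∉ Safety.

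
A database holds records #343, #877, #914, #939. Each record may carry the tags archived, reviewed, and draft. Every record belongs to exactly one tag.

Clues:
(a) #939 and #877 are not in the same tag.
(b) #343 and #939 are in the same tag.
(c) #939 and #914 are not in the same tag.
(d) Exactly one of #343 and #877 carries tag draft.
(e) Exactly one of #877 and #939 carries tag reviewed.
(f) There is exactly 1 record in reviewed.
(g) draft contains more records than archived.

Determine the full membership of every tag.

archived = {#914}; reviewed = {#877}; draft = {#343, #939}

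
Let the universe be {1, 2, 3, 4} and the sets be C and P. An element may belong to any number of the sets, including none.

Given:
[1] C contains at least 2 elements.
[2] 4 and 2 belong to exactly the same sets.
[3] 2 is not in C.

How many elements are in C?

2

From (3): 2 ∉ C.
(2): 4 matches 2: 4 ∉ C.
(1): only 2 candidates remain for C, so all are in.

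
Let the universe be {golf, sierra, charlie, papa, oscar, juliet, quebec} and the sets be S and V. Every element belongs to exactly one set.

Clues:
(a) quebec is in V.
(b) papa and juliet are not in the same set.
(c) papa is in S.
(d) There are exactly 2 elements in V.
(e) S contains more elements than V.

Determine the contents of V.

V = {juliet, quebec}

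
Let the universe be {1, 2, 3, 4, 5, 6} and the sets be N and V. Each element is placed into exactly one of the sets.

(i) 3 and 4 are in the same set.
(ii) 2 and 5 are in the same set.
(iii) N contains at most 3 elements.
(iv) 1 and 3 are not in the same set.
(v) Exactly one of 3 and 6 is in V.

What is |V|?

4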